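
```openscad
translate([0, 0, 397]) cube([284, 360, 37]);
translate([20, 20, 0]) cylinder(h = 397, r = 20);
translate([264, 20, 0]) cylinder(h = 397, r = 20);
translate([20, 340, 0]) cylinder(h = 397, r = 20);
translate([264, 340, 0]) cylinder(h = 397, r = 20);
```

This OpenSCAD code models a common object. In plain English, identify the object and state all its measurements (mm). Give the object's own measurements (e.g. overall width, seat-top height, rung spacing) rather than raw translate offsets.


A simple wooden stool: a rectangular seat 284 mm (x) by 360 mm (y), 37 mm thick, top face at z = 434 mm, on four round legs, each 40 mm in diameter. The legs rest on z = 0, each leg's axis is inset half a diameter from the nearest pair of seat edges (so the leg's bounding box is flush with the corner).


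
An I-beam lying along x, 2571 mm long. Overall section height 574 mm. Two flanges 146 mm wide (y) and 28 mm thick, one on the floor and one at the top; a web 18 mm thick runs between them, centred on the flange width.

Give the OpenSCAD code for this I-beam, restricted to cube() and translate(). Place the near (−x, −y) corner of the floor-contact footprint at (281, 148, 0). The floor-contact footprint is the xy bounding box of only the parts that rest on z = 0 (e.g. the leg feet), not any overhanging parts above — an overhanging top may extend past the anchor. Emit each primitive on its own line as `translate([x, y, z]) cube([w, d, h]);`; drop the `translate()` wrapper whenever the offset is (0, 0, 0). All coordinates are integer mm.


translate([281, 148, 0]) cube([2571, 146, 28]);
translate([281, 212, 28]) cube([2571, 18, 518]);
translate([281, 148, 546]) cube([2571, 146, 28]);


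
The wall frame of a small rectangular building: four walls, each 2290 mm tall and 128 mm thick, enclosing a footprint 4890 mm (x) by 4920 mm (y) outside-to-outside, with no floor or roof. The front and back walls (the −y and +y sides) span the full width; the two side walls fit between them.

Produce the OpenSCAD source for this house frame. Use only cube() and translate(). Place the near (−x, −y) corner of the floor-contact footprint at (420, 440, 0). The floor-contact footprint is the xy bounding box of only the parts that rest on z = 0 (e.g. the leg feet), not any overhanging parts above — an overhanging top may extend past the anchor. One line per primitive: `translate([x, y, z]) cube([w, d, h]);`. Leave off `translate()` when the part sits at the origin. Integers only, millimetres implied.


translate([420, 440, 0]) cube([4890, 128, 2290]);
translate([420, 5232, 0]) cube([4890, 128, 2290]);
translate([420, 568, 0]) cube([128, 4664, 2290]);
translate([5182, 568, 0]) cube([128, 4664, 2290]);


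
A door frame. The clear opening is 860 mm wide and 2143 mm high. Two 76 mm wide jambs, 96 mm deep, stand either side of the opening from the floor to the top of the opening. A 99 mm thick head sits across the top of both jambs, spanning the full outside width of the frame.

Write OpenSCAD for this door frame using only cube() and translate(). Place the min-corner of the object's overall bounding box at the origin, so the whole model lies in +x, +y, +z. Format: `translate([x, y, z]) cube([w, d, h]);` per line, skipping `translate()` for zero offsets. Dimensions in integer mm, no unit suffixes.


cube([76, 96, 2143]);
translate([936, 0, 0]) cube([76, 96, 2143]);
translate([0, 0, 2143]) cube([1012, 96, 99]);


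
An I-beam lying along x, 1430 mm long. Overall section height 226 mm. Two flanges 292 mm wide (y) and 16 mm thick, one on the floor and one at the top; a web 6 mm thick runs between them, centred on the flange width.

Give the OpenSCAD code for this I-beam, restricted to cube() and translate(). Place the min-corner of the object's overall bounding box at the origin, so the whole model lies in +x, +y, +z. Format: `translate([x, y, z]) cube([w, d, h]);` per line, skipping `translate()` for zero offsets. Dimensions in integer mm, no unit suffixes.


cube([1430, 292, 16]);
translate([0, 143, 16]) cube([1430, 6, 194]);
translate([0, 0, 210]) cube([1430, 292, 16]);


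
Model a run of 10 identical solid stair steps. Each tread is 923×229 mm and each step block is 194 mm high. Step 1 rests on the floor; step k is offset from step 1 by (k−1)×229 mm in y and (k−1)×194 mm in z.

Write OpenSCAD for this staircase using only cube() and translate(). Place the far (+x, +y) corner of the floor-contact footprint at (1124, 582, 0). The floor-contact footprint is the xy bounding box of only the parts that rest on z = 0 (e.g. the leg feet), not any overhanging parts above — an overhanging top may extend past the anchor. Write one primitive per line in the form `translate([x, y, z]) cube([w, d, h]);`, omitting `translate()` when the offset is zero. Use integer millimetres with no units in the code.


translate([201, 353, 0]) cube([923, 229, 194]);
translate([201, 582, 194]) cube([923, 229, 194]);
translate([201, 811, 388]) cube([923, 229, 194]);
translate([201, 1040, 582]) cube([923, 229, 194]);
translate([201, 1269, 776]) cube([923, 229, 194]);
translate([201, 1498, 970]) cube([923, 229, 194]);
translate([201, 1727, 1164]) cube([923, 229, 194]);
translate([201, 1956, 1358]) cube([923, 229, 194]);
translate([201, 2185, 1552]) cube([923, 229, 194]);
translate([201, 2414, 1746]) cube([923, 229, 194]);


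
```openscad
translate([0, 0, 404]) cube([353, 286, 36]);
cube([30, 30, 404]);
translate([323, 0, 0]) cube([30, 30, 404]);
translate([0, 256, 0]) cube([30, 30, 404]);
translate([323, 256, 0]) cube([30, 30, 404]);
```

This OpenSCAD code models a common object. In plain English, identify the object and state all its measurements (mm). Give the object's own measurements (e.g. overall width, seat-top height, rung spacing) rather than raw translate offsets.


A simple wooden stool: a rectangular seat 353 mm (x) by 286 mm (y), 36 mm thick, top face at z = 440 mm, on four square legs, each 30×30 mm in cross-section. The legs rest on z = 0, each flush with a corner of the seat.


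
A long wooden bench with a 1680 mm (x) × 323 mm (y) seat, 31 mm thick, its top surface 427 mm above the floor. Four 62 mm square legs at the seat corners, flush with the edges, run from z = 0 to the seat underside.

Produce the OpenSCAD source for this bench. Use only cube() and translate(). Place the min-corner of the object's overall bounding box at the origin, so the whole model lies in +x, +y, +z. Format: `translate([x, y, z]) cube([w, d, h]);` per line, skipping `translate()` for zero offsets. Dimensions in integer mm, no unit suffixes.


translate([0, 0, 396]) cube([1680, 323, 31]);
cube([62, 62, 396]);
translate([0, 261, 0]) cube([62, 62, 396]);
translate([1618, 0, 0]) cube([62, 62, 396]);
translate([1618, 261, 0]) cube([62, 62, 396]);


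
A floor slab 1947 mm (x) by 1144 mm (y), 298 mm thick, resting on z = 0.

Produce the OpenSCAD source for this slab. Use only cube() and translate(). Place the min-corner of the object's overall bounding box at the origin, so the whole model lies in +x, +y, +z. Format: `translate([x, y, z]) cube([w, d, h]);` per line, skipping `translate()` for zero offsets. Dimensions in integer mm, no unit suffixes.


cube([1947, 1144, 298]);


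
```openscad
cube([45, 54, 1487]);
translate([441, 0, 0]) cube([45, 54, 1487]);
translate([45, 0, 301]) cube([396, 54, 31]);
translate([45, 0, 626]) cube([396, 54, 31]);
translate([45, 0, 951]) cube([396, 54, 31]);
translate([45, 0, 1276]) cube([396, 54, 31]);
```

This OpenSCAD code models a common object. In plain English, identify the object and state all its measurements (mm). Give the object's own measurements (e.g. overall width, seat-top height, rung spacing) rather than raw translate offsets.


A straight ladder. Two 45×54 mm vertical rails, 1487 mm tall, stand 486 mm apart (outside-to-outside) with their front faces coplanar on the −y side. 4 rungs, each 54 mm deep and 31 mm tall, span between the inner faces of the rails, front faces flush with the rails. The lowest rung's underside is at z = 301 mm and rungs are spaced 325 mm apart (underside to underside).


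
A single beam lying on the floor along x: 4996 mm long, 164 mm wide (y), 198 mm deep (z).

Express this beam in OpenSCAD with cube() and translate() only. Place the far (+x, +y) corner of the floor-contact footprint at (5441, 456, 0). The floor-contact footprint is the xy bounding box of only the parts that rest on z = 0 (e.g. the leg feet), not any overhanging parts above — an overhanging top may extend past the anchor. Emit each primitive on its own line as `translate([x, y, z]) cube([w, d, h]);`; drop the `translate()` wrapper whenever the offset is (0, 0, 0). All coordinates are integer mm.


translate([445, 292, 0]) cube([4996, 164, 198]);


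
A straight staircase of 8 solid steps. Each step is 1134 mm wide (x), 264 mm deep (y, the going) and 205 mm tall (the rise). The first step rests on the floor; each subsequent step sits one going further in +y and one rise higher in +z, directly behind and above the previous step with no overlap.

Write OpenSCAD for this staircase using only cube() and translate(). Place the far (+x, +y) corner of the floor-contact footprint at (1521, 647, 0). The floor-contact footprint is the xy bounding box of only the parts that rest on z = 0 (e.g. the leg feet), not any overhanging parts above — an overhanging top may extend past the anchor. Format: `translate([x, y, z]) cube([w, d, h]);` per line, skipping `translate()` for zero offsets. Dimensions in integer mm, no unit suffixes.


translate([387, 383, 0]) cube([1134, 264, 205]);
translate([387, 647, 205]) cube([1134, 264, 205]);
translate([387, 911, 410]) cube([1134, 264, 205]);
translate([387, 1175, 615]) cube([1134, 264, 205]);
translate([387, 1439, 820]) cube([1134, 264, 205]);
translate([387, 1703, 1025]) cube([1134, 264, 205]);
translate([387, 1967, 1230]) cube([1134, 264, 205]);
translate([387, 2231, 1435]) cube([1134, 264, 205]);


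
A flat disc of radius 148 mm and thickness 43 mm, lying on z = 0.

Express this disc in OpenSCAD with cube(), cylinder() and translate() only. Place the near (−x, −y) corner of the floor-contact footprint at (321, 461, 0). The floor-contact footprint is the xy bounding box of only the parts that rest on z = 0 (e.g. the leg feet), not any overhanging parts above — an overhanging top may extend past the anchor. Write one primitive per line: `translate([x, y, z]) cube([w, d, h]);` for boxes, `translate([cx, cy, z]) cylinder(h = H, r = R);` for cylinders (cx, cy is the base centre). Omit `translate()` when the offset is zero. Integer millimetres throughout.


translate([469, 609, 0]) cylinder(h = 43, r = 148);


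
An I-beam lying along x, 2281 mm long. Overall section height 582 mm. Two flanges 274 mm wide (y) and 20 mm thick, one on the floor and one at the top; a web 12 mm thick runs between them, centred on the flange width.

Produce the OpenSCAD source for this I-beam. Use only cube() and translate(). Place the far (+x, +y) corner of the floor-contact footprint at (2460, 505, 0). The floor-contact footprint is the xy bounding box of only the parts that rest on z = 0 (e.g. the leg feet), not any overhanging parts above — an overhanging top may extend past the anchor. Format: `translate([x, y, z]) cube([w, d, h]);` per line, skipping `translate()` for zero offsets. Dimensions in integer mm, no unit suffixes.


translate([179, 231, 0]) cube([2281, 274, 20]);
translate([179, 362, 20]) cube([2281, 12, 542]);
translate([179, 231, 562]) cube([2281, 274, 20]);


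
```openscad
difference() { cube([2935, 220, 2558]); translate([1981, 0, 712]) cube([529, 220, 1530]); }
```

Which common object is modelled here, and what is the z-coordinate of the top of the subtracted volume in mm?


A wall with a window opening. The window head height is 2242 mm.

A wall with a rectangular opening subtracted — a window. Sill at z = 712, opening 1530 mm tall, so the head is at 712 + 1530 = 2242 mm.


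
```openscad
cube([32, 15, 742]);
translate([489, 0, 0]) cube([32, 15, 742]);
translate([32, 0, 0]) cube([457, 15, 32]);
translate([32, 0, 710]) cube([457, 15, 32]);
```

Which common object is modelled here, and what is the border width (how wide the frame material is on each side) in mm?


A picture frame. The border width is 32 mm.

Four thin pieces enclosing a rectangular opening — a picture frame. The two full-height stiles are 742 mm tall; the top rail sits at z = 710 and is 32 mm tall, so the border above the opening is 742 − 710 = 32 mm, matching the stile x-width.


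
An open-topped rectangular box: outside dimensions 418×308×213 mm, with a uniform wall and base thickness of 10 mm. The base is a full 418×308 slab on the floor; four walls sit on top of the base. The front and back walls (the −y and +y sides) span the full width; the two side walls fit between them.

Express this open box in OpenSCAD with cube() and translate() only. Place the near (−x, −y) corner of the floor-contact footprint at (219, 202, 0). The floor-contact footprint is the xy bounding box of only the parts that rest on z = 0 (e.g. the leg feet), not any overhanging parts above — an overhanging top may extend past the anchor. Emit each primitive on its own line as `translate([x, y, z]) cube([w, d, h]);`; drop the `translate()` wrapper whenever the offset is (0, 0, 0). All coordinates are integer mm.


translate([219, 202, 0]) cube([418, 308, 10]);
translate([219, 202, 10]) cube([418, 10, 203]);
translate([219, 500, 10]) cube([418, 10, 203]);
translate([219, 212, 10]) cube([10, 288, 203]);
translate([627, 212, 10]) cube([10, 288, 203]);


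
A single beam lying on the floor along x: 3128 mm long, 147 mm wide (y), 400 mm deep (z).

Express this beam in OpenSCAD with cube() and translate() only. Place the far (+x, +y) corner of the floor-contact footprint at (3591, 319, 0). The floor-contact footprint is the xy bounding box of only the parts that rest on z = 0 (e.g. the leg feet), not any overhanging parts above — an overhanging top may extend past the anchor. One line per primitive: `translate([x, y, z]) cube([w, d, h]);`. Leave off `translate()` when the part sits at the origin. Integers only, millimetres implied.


translate([463, 172, 0]) cube([3128, 147, 400]);


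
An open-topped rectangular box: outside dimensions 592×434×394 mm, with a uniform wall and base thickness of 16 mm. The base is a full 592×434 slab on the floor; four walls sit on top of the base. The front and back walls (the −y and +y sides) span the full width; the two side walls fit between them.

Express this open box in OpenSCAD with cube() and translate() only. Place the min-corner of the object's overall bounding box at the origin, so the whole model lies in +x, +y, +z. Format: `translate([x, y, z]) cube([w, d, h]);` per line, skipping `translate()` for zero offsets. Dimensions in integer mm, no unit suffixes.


cube([592, 434, 16]);
translate([0, 0, 16]) cube([592, 16, 378]);
translate([0, 418, 16]) cube([592, 16, 378]);
translate([0, 16, 16]) cube([16, 402, 378]);
translate([576, 16, 16]) cube([16, 402, 378]);


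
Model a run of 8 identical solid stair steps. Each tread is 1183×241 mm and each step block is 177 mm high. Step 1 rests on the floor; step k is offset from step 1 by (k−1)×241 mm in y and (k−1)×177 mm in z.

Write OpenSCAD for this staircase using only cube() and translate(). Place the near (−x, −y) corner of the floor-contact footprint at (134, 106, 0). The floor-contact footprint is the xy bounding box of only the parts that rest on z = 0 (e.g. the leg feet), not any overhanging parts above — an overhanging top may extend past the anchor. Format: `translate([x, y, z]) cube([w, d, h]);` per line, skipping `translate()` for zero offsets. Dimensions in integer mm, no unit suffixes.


translate([134, 106, 0]) cube([1183, 241, 177]);
translate([134, 347, 177]) cube([1183, 241, 177]);
translate([134, 588, 354]) cube([1183, 241, 177]);
translate([134, 829, 531]) cube([1183, 241, 177]);
translate([134, 1070, 708]) cube([1183, 241, 177]);
translate([134, 1311, 885]) cube([1183, 241, 177]);
translate([134, 1552, 1062]) cube([1183, 241, 177]);
translate([134, 1793, 1239]) cube([1183, 241, 177]);


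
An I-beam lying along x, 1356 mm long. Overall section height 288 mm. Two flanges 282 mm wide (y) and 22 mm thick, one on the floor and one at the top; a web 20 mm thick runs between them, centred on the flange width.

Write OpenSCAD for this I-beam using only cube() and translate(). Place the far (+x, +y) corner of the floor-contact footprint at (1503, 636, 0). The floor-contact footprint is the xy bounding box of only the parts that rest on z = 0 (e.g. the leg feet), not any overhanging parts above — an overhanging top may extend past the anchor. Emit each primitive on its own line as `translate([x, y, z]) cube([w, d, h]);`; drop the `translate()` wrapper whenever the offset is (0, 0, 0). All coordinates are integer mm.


translate([147, 354, 0]) cube([1356, 282, 22]);
translate([147, 485, 22]) cube([1356, 20, 244]);
translate([147, 354, 266]) cube([1356, 282, 22]);


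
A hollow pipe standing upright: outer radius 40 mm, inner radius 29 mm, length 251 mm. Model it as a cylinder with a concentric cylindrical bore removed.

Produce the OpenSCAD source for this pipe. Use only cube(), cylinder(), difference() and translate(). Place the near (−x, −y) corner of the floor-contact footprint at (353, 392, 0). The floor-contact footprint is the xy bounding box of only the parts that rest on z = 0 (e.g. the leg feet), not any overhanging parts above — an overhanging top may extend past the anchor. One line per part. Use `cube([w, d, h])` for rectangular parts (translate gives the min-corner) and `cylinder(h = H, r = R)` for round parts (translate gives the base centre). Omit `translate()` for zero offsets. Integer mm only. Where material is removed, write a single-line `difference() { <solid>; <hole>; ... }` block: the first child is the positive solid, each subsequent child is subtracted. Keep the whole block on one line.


difference() { translate([393, 432, 0]) cylinder(h = 251, r = 40); translate([393, 432, 0]) cylinder(h = 251, r = 29); }


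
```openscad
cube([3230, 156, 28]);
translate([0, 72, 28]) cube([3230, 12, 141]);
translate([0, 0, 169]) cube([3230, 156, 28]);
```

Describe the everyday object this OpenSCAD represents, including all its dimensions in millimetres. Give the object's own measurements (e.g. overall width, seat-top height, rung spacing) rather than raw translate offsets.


An I-beam lying along x, 3230 mm long. Overall section height 197 mm. Two flanges 156 mm wide (y) and 28 mm thick, one on the floor and one at the top; a web 12 mm thick runs between them, centred on the flange width.


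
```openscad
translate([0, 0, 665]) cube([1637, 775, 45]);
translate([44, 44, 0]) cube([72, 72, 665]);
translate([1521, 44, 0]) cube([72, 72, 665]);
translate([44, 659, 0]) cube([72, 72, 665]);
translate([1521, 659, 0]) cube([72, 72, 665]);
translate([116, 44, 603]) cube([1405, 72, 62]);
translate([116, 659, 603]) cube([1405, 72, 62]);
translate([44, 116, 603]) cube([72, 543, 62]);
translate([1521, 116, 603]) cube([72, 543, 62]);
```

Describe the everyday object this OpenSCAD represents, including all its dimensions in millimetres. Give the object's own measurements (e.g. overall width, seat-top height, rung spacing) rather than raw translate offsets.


A table: top 1637 mm (x) × 775 mm (y), 45 mm thick, upper face at z = 710 mm, on four 72×72 mm square legs, each inset 44 mm from the nearest pair of top edges from z = 0 to the bottom of the top. Four apron rails, 72 mm thick and 62 mm tall, run between adjacent legs with their top edges flush with the underside of the top and their outer faces flush with the legs' outer faces.


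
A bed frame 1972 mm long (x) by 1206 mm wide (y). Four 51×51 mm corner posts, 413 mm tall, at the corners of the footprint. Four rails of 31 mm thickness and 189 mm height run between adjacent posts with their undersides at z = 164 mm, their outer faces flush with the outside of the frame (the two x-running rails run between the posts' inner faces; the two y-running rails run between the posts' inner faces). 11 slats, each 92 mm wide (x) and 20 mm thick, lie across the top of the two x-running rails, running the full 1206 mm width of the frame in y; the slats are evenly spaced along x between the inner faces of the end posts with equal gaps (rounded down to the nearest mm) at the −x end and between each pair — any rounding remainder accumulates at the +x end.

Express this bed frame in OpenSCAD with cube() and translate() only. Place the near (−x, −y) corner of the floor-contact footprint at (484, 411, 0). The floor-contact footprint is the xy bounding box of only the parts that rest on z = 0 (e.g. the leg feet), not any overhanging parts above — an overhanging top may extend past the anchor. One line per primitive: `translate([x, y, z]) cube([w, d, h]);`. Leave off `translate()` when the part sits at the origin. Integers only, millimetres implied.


translate([484, 411, 0]) cube([51, 51, 413]);
translate([484, 1566, 0]) cube([51, 51, 413]);
translate([2405, 411, 0]) cube([51, 51, 413]);
translate([2405, 1566, 0]) cube([51, 51, 413]);
translate([535, 411, 164]) cube([1870, 31, 189]);
translate([535, 1586, 164]) cube([1870, 31, 189]);
translate([484, 462, 164]) cube([31, 1104, 189]);
translate([2425, 462, 164]) cube([31, 1104, 189]);
translate([606, 411, 353]) cube([92, 1206, 20]);
translate([769, 411, 353]) cube([92, 1206, 20]);
translate([932, 411, 353]) cube([92, 1206, 20]);
translate([1095, 411, 353]) cube([92, 1206, 20]);
translate([1258, 411, 353]) cube([92, 1206, 20]);
translate([1421, 411, 353]) cube([92, 1206, 20]);
translate([1584, 411, 353]) cube([92, 1206, 20]);
translate([1747, 411, 353]) cube([92, 1206, 20]);
translate([1910, 411, 353]) cube([92, 1206, 20]);
translate([2073, 411, 353]) cube([92, 1206, 20]);
translate([2236, 411, 353]) cube([92, 1206, 20]);


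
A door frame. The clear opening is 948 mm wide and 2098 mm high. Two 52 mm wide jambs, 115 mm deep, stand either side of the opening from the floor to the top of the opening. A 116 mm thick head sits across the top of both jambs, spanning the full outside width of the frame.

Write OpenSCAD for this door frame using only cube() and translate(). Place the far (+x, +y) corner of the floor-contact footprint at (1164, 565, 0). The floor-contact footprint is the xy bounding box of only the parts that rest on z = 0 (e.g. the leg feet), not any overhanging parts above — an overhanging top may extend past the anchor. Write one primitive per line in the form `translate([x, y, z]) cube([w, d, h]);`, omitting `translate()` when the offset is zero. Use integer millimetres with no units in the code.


translate([112, 450, 0]) cube([52, 115, 2098]);
translate([1112, 450, 0]) cube([52, 115, 2098]);
translate([112, 450, 2098]) cube([1052, 115, 116]);


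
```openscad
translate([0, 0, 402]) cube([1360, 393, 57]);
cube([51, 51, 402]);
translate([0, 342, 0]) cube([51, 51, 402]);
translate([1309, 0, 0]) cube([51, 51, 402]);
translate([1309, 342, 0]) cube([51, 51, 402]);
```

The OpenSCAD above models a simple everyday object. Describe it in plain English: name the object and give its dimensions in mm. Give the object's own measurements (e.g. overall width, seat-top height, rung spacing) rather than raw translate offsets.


A long wooden bench with a 1360 mm (x) × 393 mm (y) seat, 57 mm thick, its top surface 459 mm above the floor. Four 51 mm square legs at the seat corners, flush with the edges, run from z = 0 to the seat underside.


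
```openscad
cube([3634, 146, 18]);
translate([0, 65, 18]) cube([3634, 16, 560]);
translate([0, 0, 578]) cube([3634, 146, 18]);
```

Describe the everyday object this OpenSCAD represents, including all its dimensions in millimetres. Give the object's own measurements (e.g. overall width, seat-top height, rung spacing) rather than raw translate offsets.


An I-beam lying along x, 3634 mm long. Overall section height 596 mm. Two flanges 146 mm wide (y) and 18 mm thick, one on the floor and one at the top; a web 16 mm thick runs between them, centred on the flange width.


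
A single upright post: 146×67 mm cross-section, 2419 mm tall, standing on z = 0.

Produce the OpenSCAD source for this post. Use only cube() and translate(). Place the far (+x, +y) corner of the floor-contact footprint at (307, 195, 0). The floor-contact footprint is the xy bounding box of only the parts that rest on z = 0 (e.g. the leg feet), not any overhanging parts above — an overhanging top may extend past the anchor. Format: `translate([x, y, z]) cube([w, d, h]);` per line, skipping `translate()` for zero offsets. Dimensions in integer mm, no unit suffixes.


translate([161, 128, 0]) cube([146, 67, 2419]);


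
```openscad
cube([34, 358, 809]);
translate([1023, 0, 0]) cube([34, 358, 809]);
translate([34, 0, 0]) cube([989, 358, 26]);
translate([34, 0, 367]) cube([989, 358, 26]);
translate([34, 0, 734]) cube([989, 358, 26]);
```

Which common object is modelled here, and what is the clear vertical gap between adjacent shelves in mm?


A bookshelf. The clear shelf gap is 341 mm.

Two tall side panels with 3 horizontal boards between them — a bookshelf. The first two shelf undersides are at z = 0 and z = 367; with shelf thickness 26, the clear gap is 367 − 0 − 26 = 341 mm.


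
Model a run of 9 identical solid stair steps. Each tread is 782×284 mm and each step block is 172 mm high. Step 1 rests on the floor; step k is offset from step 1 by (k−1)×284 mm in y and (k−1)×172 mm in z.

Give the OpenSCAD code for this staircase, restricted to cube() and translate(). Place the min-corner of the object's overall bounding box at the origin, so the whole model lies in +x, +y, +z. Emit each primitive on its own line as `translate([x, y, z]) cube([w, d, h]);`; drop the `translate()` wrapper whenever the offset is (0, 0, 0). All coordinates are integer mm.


cube([782, 284, 172]);
translate([0, 284, 172]) cube([782, 284, 172]);
translate([0, 568, 344]) cube([782, 284, 172]);
translate([0, 852, 516]) cube([782, 284, 172]);
translate([0, 1136, 688]) cube([782, 284, 172]);
translate([0, 1420, 860]) cube([782, 284, 172]);
translate([0, 1704, 1032]) cube([782, 284, 172]);
translate([0, 1988, 1204]) cube([782, 284, 172]);
translate([0, 2272, 1376]) cube([782, 284, 172]);


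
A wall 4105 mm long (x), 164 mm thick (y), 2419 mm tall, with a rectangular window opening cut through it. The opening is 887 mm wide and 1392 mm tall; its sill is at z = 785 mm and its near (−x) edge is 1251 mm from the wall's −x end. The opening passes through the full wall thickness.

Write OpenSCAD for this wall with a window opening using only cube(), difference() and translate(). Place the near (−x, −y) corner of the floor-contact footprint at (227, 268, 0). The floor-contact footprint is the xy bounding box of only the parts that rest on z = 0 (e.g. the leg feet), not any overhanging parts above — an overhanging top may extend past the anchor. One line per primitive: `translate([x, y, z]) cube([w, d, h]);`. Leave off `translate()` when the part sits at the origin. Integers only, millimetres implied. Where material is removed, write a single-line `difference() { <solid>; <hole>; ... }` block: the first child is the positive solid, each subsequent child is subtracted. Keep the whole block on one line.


difference() { translate([227, 268, 0]) cube([4105, 164, 2419]); translate([1478, 268, 785]) cube([887, 164, 1392]); }


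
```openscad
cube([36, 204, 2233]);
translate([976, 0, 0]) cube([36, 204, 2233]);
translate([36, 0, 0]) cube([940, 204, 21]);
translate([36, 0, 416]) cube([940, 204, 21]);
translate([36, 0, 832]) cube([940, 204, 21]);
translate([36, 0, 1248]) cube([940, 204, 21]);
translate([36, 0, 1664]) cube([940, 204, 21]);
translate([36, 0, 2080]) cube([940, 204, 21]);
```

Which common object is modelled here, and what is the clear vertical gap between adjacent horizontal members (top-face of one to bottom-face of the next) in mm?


A bookshelf. The clear shelf gap is 395 mm.

Two tall side panels with 6 horizontal boards between them — a bookshelf. The first two shelf undersides are at z = 0 and z = 416; with shelf thickness 21, the clear gap is 416 − 0 − 21 = 395 mm.


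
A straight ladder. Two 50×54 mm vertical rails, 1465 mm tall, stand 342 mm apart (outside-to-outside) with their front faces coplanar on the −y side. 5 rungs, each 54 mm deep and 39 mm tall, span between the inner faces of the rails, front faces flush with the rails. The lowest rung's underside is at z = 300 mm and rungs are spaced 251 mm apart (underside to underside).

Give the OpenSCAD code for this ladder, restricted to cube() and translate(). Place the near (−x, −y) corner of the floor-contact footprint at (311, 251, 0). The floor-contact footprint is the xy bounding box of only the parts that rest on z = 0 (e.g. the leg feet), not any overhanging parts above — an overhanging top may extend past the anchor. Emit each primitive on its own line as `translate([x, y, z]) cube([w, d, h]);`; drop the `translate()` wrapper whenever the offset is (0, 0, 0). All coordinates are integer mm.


translate([311, 251, 0]) cube([50, 54, 1465]);
translate([603, 251, 0]) cube([50, 54, 1465]);
translate([361, 251, 300]) cube([242, 54, 39]);
translate([361, 251, 551]) cube([242, 54, 39]);
translate([361, 251, 802]) cube([242, 54, 39]);
translate([361, 251, 1053]) cube([242, 54, 39]);
translate([361, 251, 1304]) cube([242, 54, 39]);


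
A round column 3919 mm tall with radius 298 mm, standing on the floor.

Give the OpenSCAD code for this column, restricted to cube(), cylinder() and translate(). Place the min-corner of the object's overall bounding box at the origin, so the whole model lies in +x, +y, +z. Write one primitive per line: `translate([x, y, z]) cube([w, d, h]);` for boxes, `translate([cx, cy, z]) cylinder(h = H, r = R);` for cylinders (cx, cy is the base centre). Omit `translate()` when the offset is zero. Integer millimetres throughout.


translate([298, 298, 0]) cylinder(h = 3919, r = 298);


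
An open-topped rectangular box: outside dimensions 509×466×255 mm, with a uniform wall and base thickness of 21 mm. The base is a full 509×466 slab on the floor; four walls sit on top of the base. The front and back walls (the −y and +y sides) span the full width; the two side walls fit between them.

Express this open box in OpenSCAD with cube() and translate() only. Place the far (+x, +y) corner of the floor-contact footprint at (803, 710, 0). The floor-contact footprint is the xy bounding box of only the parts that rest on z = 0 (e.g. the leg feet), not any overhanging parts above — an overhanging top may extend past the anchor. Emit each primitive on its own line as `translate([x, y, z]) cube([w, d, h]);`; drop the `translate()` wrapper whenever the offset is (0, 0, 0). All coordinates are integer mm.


translate([294, 244, 0]) cube([509, 466, 21]);
translate([294, 244, 21]) cube([509, 21, 234]);
translate([294, 689, 21]) cube([509, 21, 234]);
translate([294, 265, 21]) cube([21, 424, 234]);
translate([782, 265, 21]) cube([21, 424, 234]);


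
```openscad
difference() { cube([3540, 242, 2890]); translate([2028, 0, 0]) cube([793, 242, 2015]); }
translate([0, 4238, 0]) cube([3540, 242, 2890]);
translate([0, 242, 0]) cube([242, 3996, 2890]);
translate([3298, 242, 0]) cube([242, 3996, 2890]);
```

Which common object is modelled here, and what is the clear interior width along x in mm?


A single room. The interior width is 3056 mm.

Four walls enclosing a rectangle with a door in the front wall — a room. Outside width 3540 minus two 242 mm walls gives 3056 mm.


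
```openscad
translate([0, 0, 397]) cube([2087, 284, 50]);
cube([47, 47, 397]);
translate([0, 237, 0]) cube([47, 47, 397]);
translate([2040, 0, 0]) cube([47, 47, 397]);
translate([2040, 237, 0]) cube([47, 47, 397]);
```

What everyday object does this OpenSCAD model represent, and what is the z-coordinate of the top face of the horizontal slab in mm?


A bench. The seat-top height is 447 mm.

A long slab on four corner posts — a bench. The slab sits at z = 397 with thickness 50, so the top is 397 + 50 = 447 mm.


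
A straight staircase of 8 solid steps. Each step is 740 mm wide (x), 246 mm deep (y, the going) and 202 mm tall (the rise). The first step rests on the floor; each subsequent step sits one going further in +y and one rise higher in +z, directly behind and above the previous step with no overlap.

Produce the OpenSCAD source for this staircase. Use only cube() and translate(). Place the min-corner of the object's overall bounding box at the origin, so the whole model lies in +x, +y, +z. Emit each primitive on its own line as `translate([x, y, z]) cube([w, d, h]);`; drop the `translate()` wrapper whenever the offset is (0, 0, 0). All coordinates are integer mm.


cube([740, 246, 202]);
translate([0, 246, 202]) cube([740, 246, 202]);
translate([0, 492, 404]) cube([740, 246, 202]);
translate([0, 738, 606]) cube([740, 246, 202]);
translate([0, 984, 808]) cube([740, 246, 202]);
translate([0, 1230, 1010]) cube([740, 246, 202]);
translate([0, 1476, 1212]) cube([740, 246, 202]);
translate([0, 1722, 1414]) cube([740, 246, 202]);


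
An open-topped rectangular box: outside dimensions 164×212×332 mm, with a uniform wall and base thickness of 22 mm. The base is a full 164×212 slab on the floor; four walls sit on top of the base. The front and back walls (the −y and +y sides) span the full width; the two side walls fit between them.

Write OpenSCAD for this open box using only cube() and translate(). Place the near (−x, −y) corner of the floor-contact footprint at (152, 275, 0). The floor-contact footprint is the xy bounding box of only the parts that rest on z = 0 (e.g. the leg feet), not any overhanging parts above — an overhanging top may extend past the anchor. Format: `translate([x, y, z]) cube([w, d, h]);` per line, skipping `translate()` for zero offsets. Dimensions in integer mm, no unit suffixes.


translate([152, 275, 0]) cube([164, 212, 22]);
translate([152, 275, 22]) cube([164, 22, 310]);
translate([152, 465, 22]) cube([164, 22, 310]);
translate([152, 297, 22]) cube([22, 168, 310]);
translate([294, 297, 22]) cube([22, 168, 310]);


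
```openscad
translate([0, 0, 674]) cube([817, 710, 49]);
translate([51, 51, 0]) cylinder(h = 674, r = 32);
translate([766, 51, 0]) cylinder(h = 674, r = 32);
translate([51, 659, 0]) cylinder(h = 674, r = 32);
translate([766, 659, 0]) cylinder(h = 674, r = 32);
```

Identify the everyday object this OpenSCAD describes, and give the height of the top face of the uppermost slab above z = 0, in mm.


A table. The table height is 723 mm.

A 817×710×49 slab sits at z = 674 on four Ø64 mm round legs — a table. The top surface is at 674 + 49 = 723 mm.


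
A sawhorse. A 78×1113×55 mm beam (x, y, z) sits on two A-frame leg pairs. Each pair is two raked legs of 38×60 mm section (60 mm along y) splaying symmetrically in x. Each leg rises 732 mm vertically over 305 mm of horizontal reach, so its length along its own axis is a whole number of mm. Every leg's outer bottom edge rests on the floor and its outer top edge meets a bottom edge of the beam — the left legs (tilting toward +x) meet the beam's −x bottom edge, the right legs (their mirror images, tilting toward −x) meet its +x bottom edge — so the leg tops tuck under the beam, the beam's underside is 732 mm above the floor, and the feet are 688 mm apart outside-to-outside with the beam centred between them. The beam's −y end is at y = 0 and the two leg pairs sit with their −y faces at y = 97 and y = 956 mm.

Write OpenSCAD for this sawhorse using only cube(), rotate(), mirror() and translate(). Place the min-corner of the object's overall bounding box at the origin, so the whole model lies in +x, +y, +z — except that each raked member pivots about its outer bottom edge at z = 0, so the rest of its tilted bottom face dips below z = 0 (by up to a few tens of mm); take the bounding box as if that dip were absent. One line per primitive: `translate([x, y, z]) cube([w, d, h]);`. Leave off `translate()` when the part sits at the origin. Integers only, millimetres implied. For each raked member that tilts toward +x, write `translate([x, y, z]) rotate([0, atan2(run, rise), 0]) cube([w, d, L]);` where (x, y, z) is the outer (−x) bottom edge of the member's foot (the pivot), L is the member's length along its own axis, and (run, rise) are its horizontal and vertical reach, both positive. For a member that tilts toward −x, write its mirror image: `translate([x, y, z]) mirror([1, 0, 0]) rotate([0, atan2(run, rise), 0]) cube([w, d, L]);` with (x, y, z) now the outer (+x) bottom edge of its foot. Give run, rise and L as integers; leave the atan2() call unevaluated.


translate([305, 0, 732]) cube([78, 1113, 55]);
translate([0, 97, 0]) rotate([0, atan2(305, 732), 0]) cube([38, 60, 793]);
translate([688, 97, 0]) mirror([1, 0, 0]) rotate([0, atan2(305, 732), 0]) cube([38, 60, 793]);
translate([0, 956, 0]) rotate([0, atan2(305, 732), 0]) cube([38, 60, 793]);
translate([688, 956, 0]) mirror([1, 0, 0]) rotate([0, atan2(305, 732), 0]) cube([38, 60, 793]);


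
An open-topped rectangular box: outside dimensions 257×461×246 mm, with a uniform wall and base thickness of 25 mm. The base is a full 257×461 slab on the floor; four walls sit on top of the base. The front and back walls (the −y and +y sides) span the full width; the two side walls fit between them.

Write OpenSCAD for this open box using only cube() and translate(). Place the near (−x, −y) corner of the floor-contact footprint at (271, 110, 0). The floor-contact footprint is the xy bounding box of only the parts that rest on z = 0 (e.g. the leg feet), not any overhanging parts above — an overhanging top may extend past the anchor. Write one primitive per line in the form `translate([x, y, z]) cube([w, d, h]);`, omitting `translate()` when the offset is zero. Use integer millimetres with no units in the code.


translate([271, 110, 0]) cube([257, 461, 25]);
translate([271, 110, 25]) cube([257, 25, 221]);
translate([271, 546, 25]) cube([257, 25, 221]);
translate([271, 135, 25]) cube([25, 411, 221]);
translate([503, 135, 25]) cube([25, 411, 221]);


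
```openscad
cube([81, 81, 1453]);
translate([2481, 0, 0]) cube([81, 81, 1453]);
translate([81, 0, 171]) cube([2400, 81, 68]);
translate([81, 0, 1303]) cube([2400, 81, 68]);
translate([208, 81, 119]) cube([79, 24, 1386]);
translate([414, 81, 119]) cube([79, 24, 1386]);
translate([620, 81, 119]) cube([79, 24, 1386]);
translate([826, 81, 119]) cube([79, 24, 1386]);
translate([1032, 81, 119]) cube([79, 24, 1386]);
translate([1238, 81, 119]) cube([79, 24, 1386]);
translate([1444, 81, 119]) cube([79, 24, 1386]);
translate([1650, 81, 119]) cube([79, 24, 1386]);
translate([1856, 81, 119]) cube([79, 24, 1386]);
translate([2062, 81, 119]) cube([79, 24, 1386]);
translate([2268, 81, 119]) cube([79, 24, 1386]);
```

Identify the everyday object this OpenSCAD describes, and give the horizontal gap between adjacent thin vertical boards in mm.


A fence section. The picket gap is 127 mm.

Two posts, two rails, 11 pickets — a fence section. Span 2400 mm holds 11 pickets of 79 mm with 12 equal gaps: ⌊(2400 − 11·79) / 12⌋ = 127 mm.


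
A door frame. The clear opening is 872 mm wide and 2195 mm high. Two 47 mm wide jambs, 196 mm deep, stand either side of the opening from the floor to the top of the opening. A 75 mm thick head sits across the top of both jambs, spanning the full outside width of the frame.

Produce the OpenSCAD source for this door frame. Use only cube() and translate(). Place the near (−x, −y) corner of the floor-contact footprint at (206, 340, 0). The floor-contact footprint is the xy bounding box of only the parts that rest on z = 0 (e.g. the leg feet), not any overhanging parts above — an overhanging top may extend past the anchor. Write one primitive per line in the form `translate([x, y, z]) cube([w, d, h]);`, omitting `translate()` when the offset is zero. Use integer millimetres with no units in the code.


translate([206, 340, 0]) cube([47, 196, 2195]);
translate([1125, 340, 0]) cube([47, 196, 2195]);
translate([206, 340, 2195]) cube([966, 196, 75]);
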